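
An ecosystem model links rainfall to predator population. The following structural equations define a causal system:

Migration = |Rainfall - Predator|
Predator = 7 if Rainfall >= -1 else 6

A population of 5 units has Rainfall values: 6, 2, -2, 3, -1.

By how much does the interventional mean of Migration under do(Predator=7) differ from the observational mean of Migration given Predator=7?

0.9

The intervention sets Predator=7 in all 5 units regardless of Rainfall. Recomputing Migration per unit gives 1, 5, 9, 4, 8; average 5.4.
Observing Predator=7 restricts to units where Predator's equation naturally yields 7: Rainfall ∈ {6, 2, 3, -1}. In that subpopulation Migration = 1, 5, 4, 8, mean 4.5.
Difference = 5.4 − 4.5 = 0.9.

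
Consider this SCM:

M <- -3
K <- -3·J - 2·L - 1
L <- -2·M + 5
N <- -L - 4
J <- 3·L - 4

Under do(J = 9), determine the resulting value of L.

11

Under do(J=9), the mechanism J <- 3·L - 4 is discarded; J is fixed at 9.
Since L is not a descendant of the intervened variable, it is unaffected.
L = -2·M + 5  [with M=-3]  = 11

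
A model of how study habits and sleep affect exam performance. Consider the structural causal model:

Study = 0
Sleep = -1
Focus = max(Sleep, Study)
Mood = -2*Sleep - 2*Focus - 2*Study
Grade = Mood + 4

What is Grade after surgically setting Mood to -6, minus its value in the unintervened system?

Intervening sets Mood = -6 and removes its equation (Mood = -2*Sleep - 2*Focus - 2*Study).
Grade = Mood + 4  [with Mood=-6]  = -2
Without intervention: Focus = max(Sleep, Study)  [with Sleep=-1, Study=0]  = 0; Mood = -2*Sleep - 2*Focus - 2*Study  [with Sleep=-1, Focus=0, Study=0]  = 2; Grade = Mood + 4  [with Mood=2]  = 6.
Change = -2 − 6 = -8.

-8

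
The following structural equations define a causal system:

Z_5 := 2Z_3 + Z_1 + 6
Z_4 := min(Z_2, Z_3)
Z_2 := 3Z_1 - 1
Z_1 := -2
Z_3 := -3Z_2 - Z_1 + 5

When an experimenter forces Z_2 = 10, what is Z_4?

-23

Under do(Z_2=10), the mechanism Z_2 := 3Z_1 - 1 is discarded; Z_2 is fixed at 10.
Z_3 = -3Z_2 - Z_1 + 5  [with Z_2=10, Z_1=-2]  = -23
Z_4 = min(Z_2, Z_3)  [with Z_2=10, Z_3=-23]  = -23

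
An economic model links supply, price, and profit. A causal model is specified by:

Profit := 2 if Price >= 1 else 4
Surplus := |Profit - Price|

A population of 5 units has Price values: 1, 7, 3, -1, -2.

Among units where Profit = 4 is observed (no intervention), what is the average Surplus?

Conditioning on Profit=4 selects the 2 unit(s) with Price ∈ {-1, -2}. Their Surplus values: 5, 6. Mean = 5.5.

5.5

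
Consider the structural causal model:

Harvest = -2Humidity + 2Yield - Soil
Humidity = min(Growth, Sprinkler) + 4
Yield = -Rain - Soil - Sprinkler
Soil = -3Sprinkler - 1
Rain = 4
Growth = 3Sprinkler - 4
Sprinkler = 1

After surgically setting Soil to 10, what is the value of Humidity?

do(Soil=10) replaces the equation Soil = -3Sprinkler - 1 with the constant Soil = 10.
Humidity is not downstream of the intervention, so its value is determined by the original equations.
Growth = 3Sprinkler - 4  [with Sprinkler=1]  = -1
Humidity = min(Growth, Sprinkler) + 4  [with Growth=-1, Sprinkler=1]  = 3

3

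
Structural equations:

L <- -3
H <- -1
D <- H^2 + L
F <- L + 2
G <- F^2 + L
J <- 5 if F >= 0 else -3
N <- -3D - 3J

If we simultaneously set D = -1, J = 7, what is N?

Under do(D = -1, J = 7), each intervened variable's structural equation is replaced by its fixed value.
N = -3D - 3J  [with D=-1, J=7]  = -18

-18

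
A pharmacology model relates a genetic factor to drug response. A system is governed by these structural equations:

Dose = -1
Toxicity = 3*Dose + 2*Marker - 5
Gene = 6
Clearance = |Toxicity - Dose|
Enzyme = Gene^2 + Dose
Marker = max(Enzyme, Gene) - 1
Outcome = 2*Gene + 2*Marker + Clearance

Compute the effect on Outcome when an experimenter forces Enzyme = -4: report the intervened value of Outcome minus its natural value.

The intervention breaks the incoming arrows to Enzyme: Enzyme = Gene^2 + Dose no longer applies, and Enzyme = -4.
Marker = max(Enzyme, Gene) - 1  [with Enzyme=-4, Gene=6]  = 5
Toxicity = 3*Dose + 2*Marker - 5  [with Dose=-1, Marker=5]  = 2
Clearance = |Toxicity - Dose|  [with Toxicity=2, Dose=-1]  = 3
Outcome = 2*Gene + 2*Marker + Clearance  [with Gene=6, Marker=5, Clearance=3]  = 25
Without intervention: Enzyme = Gene^2 + Dose  [with Gene=6, Dose=-1]  = 35; Marker = max(Enzyme, Gene) - 1  [with Enzyme=35, Gene=6]  = 34; Toxicity = 3*Dose + 2*Marker - 5  [with Dose=-1, Marker=34]  = 60; Clearance = |Toxicity - Dose|  [with Toxicity=60, Dose=-1]  = 61; Outcome = 2*Gene + 2*Marker + Clearance  [with Gene=6, Marker=34, Clearance=61]  = 141.
Change = 25 − 141 = -116.

-116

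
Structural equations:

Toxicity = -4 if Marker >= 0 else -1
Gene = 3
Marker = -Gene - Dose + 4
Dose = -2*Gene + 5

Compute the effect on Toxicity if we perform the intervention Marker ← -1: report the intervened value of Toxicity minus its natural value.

The intervention breaks the incoming arrows to Marker: Marker = -Gene - Dose + 4 no longer applies, and Marker = -1.
Toxicity = -4 if Marker >= 0 else -1  [with Marker=-1]  = -1
Without intervention: Dose = -2*Gene + 5  [with Gene=3]  = -1; Marker = -Gene - Dose + 4  [with Gene=3, Dose=-1]  = 2; Toxicity = -4 if Marker >= 0 else -1  [with Marker=2]  = -4.
Change = -1 − (-4) = 3.

3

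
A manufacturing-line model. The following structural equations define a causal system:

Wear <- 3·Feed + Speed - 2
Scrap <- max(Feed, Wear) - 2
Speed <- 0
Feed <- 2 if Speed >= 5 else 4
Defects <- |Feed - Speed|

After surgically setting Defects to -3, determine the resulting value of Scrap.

8

Intervening sets Defects = -3 and removes its equation (Defects <- |Feed - Speed|).
No directed path runs from Defects to Scrap, so Scrap keeps its natural value.
Feed = 2 if Speed >= 5 else 4  [with Speed=0]  = 4
Wear = 3·Feed + Speed - 2  [with Feed=4, Speed=0]  = 10
Scrap = max(Feed, Wear) - 2  [with Feed=4, Wear=10]  = 8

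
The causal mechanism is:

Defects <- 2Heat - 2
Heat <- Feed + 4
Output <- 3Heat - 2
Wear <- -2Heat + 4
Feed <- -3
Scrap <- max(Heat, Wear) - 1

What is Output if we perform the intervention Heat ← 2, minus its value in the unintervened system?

Under do(Heat=2), the mechanism Heat <- Feed + 4 is discarded; Heat is fixed at 2.
Output = 3Heat - 2  [with Heat=2]  = 4
Without intervention: Heat = Feed + 4  [with Feed=-3]  = 1; Output = 3Heat - 2  [with Heat=1]  = 1.
Change = 4 − 1 = 3.

3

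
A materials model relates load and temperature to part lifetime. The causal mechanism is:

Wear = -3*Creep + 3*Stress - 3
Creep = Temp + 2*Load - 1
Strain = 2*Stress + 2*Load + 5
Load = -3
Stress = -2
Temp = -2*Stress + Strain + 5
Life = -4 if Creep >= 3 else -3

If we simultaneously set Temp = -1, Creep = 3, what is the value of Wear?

The joint intervention fixes Temp = -1, Creep = 3, removing each variable's own equation.
Wear = -3*Creep + 3*Stress - 3  [with Creep=3, Stress=-2]  = -18

-18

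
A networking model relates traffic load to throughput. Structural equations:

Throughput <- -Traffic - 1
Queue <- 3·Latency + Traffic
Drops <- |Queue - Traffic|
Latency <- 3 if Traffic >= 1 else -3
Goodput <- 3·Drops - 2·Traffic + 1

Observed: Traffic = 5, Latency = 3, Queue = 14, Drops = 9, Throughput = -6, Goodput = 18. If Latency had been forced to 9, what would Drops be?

Under do(Latency=9), the mechanism Latency <- 3 if Traffic >= 1 else -3 is discarded; Latency is fixed at 9.
Queue = 3·Latency + Traffic  [with Latency=9, Traffic=5]  = 32
Drops = |Queue - Traffic|  [with Queue=32, Traffic=5]  = 27

27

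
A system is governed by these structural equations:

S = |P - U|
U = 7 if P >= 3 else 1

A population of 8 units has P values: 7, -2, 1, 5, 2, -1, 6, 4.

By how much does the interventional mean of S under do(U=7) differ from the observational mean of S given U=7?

2.75

The intervention sets U=7 in all 8 units regardless of P. Recomputing S per unit gives 0, 9, 6, 2, 5, 8, 1, 3; average 4.25.
E[S|U=7] averages over only the 4 units with U=7 (P = 7, 5, 6, 4): S = 0, 2, 1, 3, mean 1.5.
Difference = 4.25 − 1.5 = 2.75.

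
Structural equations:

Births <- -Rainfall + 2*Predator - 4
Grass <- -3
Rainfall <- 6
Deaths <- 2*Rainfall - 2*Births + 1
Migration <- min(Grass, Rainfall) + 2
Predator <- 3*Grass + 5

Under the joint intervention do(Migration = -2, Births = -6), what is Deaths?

25

Setting Migration = -2, Births = -6 by intervention discards those variables' equations.
Deaths = 2*Rainfall - 2*Births + 1  [with Rainfall=6, Births=-6]  = 25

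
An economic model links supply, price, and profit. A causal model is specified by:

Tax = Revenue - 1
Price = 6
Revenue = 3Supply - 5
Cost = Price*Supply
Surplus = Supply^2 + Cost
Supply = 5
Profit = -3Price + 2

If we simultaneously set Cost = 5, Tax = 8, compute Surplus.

30

Under do(Cost = 5, Tax = 8), each intervened variable's structural equation is replaced by its fixed value.
Surplus = Supply^2 + Cost  [with Supply=5, Cost=5]  = 30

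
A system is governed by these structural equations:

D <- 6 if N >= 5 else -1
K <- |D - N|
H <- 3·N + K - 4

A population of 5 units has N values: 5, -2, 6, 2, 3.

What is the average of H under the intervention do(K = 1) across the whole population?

5.4

The intervention sets K=1 in all 5 units regardless of N. Recomputing H per unit gives 12, -9, 15, 3, 6; average 5.4.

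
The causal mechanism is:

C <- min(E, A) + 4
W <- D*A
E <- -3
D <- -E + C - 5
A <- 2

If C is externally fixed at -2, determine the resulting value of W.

-8

do(C=-2) replaces the equation C <- min(E, A) + 4 with the constant C = -2.
D = -E + C - 5  [with E=-3, C=-2]  = -4
W = D*A  [with D=-4, A=2]  = -8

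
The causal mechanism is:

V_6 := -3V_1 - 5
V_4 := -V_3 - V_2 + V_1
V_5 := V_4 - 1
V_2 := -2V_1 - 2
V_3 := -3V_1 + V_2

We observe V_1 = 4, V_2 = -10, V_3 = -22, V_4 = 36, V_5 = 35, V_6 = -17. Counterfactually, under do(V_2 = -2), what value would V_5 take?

do(V_2=-2) replaces the equation V_2 := -2V_1 - 2 with the constant V_2 = -2.
V_3 = -3V_1 + V_2  [with V_1=4, V_2=-2]  = -14
V_4 = -V_3 - V_2 + V_1  [with V_3=-14, V_2=-2, V_1=4]  = 20
V_5 = V_4 - 1  [with V_4=20]  = 19

19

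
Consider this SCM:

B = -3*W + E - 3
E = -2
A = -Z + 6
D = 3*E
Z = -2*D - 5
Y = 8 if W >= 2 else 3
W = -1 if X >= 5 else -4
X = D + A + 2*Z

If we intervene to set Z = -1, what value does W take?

-4

The intervention breaks the incoming arrows to Z: Z = -2*D - 5 no longer applies, and Z = -1.
D = 3*E  [with E=-2]  = -6
A = -Z + 6  [with Z=-1]  = 7
X = D + A + 2*Z  [with D=-6, A=7, Z=-1]  = -1
W = -1 if X >= 5 else -4  [with X=-1]  = -4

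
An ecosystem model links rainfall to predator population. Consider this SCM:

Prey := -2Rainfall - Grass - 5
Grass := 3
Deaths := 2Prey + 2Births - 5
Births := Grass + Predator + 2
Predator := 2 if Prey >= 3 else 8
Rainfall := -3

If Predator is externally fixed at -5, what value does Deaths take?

-9

Under do(Predator=-5), the mechanism Predator := 2 if Prey >= 3 else 8 is discarded; Predator is fixed at -5.
Prey = -2Rainfall - Grass - 5  [with Rainfall=-3, Grass=3]  = -2
Births = Grass + Predator + 2  [with Grass=3, Predator=-5]  = 0
Deaths = 2Prey + 2Births - 5  [with Prey=-2, Births=0]  = -9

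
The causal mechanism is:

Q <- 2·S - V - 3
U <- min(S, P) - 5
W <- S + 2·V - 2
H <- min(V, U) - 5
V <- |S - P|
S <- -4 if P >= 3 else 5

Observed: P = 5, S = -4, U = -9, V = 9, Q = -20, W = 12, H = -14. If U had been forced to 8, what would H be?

3

The intervention breaks the incoming arrows to U: U <- min(S, P) - 5 no longer applies, and U = 8.
S = -4 if P >= 3 else 5  [with P=5]  = -4
V = |S - P|  [with S=-4, P=5]  = 9
H = min(V, U) - 5  [with V=9, U=8]  = 3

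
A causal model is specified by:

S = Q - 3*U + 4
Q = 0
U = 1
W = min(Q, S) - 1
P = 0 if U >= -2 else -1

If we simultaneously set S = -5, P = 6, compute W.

The joint intervention fixes S = -5, P = 6, removing each variable's own equation.
W = min(Q, S) - 1  [with Q=0, S=-5]  = -6

-6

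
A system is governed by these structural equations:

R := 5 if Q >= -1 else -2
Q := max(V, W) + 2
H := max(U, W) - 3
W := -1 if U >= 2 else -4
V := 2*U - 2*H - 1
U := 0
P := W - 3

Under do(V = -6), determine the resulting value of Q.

-2

The intervention breaks the incoming arrows to V: V := 2*U - 2*H - 1 no longer applies, and V = -6.
W = -1 if U >= 2 else -4  [with U=0]  = -4
Q = max(V, W) + 2  [with V=-6, W=-4]  = -2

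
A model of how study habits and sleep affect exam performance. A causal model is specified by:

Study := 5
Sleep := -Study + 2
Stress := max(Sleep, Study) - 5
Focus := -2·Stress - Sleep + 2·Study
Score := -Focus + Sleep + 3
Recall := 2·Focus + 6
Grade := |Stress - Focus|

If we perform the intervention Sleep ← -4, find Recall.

Under do(Sleep=-4), the mechanism Sleep := -Study + 2 is discarded; Sleep is fixed at -4.
Stress = max(Sleep, Study) - 5  [with Sleep=-4, Study=5]  = 0
Focus = -2·Stress - Sleep + 2·Study  [with Stress=0, Sleep=-4, Study=5]  = 14
Recall = 2·Focus + 6  [with Focus=14]  = 34

34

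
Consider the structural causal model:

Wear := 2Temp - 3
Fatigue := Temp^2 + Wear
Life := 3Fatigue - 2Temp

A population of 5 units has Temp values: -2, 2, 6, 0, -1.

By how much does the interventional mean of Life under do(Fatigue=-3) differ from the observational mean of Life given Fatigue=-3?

-4

Every unit gets Fatigue=-3 under the intervention. Life values become -5, -13, -21, -9, -7; E[Life|do(Fatigue=-3)] = -11.
Conditioning on Fatigue=-3 selects the 2 unit(s) with Temp ∈ {-2, 0}. Their Life values: -5, -9. Mean = -7.
Difference = -11 − (-7) = -4.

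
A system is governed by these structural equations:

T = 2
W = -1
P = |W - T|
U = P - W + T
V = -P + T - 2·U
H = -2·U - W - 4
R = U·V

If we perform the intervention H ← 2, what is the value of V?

do(H=2) replaces the equation H = -2·U - W - 4 with the constant H = 2.
Since V is not a descendant of the intervened variable, it is unaffected.
P = |W - T|  [with W=-1, T=2]  = 3
U = P - W + T  [with P=3, W=-1, T=2]  = 6
V = -P + T - 2·U  [with P=3, T=2, U=6]  = -13

-13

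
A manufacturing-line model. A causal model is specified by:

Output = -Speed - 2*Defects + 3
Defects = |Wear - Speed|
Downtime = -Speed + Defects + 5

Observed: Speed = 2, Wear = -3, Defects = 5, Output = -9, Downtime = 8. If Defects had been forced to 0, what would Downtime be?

3

do(Defects=0) replaces the equation Defects = |Wear - Speed| with the constant Defects = 0.
Downtime = -Speed + Defects + 5  [with Speed=2, Defects=0]  = 3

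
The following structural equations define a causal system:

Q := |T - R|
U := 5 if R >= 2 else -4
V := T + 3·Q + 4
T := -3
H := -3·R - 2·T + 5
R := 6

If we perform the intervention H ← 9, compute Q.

9

The intervention breaks the incoming arrows to H: H := -3·R - 2·T + 5 no longer applies, and H = 9.
Q is not downstream of the intervention, so its value is determined by the original equations.
Q = |T - R|  [with T=-3, R=6]  = 9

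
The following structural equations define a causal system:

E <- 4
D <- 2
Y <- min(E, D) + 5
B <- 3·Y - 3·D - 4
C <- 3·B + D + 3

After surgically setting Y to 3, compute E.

Under do(Y=3), the mechanism Y <- min(E, D) + 5 is discarded; Y is fixed at 3.
E is not downstream of the intervention, so its value is determined by the original equations.

4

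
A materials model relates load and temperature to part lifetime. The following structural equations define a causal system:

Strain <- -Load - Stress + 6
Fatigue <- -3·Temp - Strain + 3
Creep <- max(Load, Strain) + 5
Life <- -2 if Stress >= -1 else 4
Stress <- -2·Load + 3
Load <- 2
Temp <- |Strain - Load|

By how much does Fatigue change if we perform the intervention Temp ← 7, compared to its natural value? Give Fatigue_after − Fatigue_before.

Under do(Temp=7), the mechanism Temp <- |Strain - Load| is discarded; Temp is fixed at 7.
Stress = -2·Load + 3  [with Load=2]  = -1
Strain = -Load - Stress + 6  [with Load=2, Stress=-1]  = 5
Fatigue = -3·Temp - Strain + 3  [with Temp=7, Strain=5]  = -23
Without intervention: Stress = -2·Load + 3  [with Load=2]  = -1; Strain = -Load - Stress + 6  [with Load=2, Stress=-1]  = 5; Temp = |Strain - Load|  [with Strain=5, Load=2]  = 3; Fatigue = -3·Temp - Strain + 3  [with Temp=3, Strain=5]  = -11.
Change = -23 − (-11) = -12.

-12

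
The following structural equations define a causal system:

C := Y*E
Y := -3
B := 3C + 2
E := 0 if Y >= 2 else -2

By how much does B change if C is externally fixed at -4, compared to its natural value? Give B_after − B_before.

The intervention breaks the incoming arrows to C: C := Y*E no longer applies, and C = -4.
B = 3C + 2  [with C=-4]  = -10
Without intervention: E = 0 if Y >= 2 else -2  [with Y=-3]  = -2; C = Y*E  [with Y=-3, E=-2]  = 6; B = 3C + 2  [with C=6]  = 20.
Change = -10 − 20 = -30.

-30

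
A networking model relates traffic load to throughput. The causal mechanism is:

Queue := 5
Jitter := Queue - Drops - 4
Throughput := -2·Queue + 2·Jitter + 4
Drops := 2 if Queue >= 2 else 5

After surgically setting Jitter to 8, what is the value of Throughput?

10

The intervention breaks the incoming arrows to Jitter: Jitter := Queue - Drops - 4 no longer applies, and Jitter = 8.
Throughput = -2·Queue + 2·Jitter + 4  [with Queue=5, Jitter=8]  = 10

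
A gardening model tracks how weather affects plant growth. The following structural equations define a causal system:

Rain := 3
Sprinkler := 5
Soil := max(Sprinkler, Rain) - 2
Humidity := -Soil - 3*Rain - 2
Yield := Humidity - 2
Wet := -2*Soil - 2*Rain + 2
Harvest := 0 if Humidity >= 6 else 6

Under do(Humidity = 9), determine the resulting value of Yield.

7

The intervention breaks the incoming arrows to Humidity: Humidity := -Soil - 3*Rain - 2 no longer applies, and Humidity = 9.
Yield = Humidity - 2  [with Humidity=9]  = 7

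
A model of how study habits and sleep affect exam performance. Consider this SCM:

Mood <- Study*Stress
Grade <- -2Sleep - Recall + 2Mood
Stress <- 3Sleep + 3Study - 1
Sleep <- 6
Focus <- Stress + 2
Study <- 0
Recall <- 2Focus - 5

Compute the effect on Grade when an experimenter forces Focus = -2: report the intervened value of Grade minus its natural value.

42

The intervention breaks the incoming arrows to Focus: Focus <- Stress + 2 no longer applies, and Focus = -2.
Stress = 3Sleep + 3Study - 1  [with Sleep=6, Study=0]  = 17
Mood = Study*Stress  [with Study=0, Stress=17]  = 0
Recall = 2Focus - 5  [with Focus=-2]  = -9
Grade = -2Sleep - Recall + 2Mood  [with Sleep=6, Recall=-9, Mood=0]  = -3
Without intervention: Stress = 3Sleep + 3Study - 1  [with Sleep=6, Study=0]  = 17; Focus = Stress + 2  [with Stress=17]  = 19; Mood = Study*Stress  [with Study=0, Stress=17]  = 0; Recall = 2Focus - 5  [with Focus=19]  = 33; Grade = -2Sleep - Recall + 2Mood  [with Sleep=6, Recall=33, Mood=0]  = -45.
Change = -3 − (-45) = 42.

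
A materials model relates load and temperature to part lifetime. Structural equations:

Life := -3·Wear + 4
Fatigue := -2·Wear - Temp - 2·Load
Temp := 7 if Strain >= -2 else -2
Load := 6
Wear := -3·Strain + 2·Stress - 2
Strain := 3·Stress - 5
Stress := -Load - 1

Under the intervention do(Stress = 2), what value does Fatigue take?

-17

Under do(Stress=2), the mechanism Stress := -Load - 1 is discarded; Stress is fixed at 2.
Strain = 3·Stress - 5  [with Stress=2]  = 1
Temp = 7 if Strain >= -2 else -2  [with Strain=1]  = 7
Wear = -3·Strain + 2·Stress - 2  [with Strain=1, Stress=2]  = -1
Fatigue = -2·Wear - Temp - 2·Load  [with Wear=-1, Temp=7, Load=6]  = -17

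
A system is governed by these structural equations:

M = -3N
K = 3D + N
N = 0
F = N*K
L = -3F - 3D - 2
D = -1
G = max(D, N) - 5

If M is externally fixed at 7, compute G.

-5

The intervention breaks the incoming arrows to M: M = -3N no longer applies, and M = 7.
Since G is not a descendant of the intervened variable, it is unaffected.
G = max(D, N) - 5  [with D=-1, N=0]  = -5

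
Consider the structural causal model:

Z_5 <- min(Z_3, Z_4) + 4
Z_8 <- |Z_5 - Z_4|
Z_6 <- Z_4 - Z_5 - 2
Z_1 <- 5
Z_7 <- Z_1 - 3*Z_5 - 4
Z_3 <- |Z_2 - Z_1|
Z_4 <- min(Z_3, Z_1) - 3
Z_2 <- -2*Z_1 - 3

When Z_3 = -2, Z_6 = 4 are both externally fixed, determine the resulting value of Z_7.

Under do(Z_3 = -2, Z_6 = 4), each intervened variable's structural equation is replaced by its fixed value.
Z_4 = min(Z_3, Z_1) - 3  [with Z_3=-2, Z_1=5]  = -5
Z_5 = min(Z_3, Z_4) + 4  [with Z_3=-2, Z_4=-5]  = -1
Z_7 = Z_1 - 3*Z_5 - 4  [with Z_1=5, Z_5=-1]  = 4

4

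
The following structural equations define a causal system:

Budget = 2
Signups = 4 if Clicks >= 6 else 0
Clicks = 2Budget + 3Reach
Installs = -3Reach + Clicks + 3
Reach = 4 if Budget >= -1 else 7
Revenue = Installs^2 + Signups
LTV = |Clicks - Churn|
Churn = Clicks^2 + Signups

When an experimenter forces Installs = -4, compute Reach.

The intervention breaks the incoming arrows to Installs: Installs = -3Reach + Clicks + 3 no longer applies, and Installs = -4.
Since Reach is not a descendant of the intervened variable, it is unaffected.
Reach = 4 if Budget >= -1 else 7  [with Budget=2]  = 4

4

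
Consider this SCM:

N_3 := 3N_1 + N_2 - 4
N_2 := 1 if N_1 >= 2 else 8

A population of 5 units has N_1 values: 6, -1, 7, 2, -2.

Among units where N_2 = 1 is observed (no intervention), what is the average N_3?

E[N_3|N_2=1] averages over only the 3 units with N_2=1 (N_1 = 6, 7, 2): N_3 = 15, 18, 3, mean 12.

12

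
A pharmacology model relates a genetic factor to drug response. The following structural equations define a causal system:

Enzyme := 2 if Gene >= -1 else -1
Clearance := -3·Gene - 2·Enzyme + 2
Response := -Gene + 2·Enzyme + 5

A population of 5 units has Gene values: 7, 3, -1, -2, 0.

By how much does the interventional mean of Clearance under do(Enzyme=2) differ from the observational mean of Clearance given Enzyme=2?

Under do(Enzyme=2), Enzyme's equation is replaced by Enzyme=2 for every unit. Per-unit Clearance: -23, -11, 1, 4, -2. Mean = -6.2.
Conditioning on Enzyme=2 selects the 4 unit(s) with Gene ∈ {7, 3, -1, 0}. Their Clearance values: -23, -11, 1, -2. Mean = -8.75.
Difference = -6.2 − (-8.75) = 2.55.

2.55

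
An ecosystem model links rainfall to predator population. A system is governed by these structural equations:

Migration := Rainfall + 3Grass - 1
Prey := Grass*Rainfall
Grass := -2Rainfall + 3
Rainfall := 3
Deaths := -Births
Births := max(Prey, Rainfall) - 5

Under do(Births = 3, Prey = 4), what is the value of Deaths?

-3

The joint intervention fixes Births = 3, Prey = 4, removing each variable's own equation.
Deaths = -Births  [with Births=3]  = -3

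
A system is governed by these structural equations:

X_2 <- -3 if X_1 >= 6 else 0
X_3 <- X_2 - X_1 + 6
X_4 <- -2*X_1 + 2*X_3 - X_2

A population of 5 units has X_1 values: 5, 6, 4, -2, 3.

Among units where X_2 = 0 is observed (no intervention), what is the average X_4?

Observing X_2=0 restricts to units where X_2's equation naturally yields 0: X_1 ∈ {5, 4, -2, 3}. In that subpopulation X_4 = -8, -4, 20, 0, mean 2.

2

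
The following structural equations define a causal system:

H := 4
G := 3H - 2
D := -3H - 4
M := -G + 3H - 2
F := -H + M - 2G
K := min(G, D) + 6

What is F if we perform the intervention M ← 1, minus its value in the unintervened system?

1

Intervening sets M = 1 and removes its equation (M := -G + 3H - 2).
G = 3H - 2  [with H=4]  = 10
F = -H + M - 2G  [with H=4, M=1, G=10]  = -23
Without intervention: G = 3H - 2  [with H=4]  = 10; M = -G + 3H - 2  [with G=10, H=4]  = 0; F = -H + M - 2G  [with H=4, M=0, G=10]  = -24.
Change = -23 − (-24) = 1.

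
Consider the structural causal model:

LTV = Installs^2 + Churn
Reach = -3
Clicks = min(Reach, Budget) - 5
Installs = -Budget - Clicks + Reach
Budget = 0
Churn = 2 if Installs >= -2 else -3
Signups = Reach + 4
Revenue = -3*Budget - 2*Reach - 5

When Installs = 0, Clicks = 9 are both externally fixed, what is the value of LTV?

The joint intervention fixes Installs = 0, Clicks = 9, removing each variable's own equation.
Churn = 2 if Installs >= -2 else -3  [with Installs=0]  = 2
LTV = Installs^2 + Churn  [with Installs=0, Churn=2]  = 2

2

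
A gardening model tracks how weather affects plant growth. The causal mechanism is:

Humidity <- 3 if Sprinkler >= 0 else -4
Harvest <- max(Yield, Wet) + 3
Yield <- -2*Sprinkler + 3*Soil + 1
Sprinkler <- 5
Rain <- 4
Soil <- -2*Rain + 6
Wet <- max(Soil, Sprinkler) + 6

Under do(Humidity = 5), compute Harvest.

Under do(Humidity=5), the mechanism Humidity <- 3 if Sprinkler >= 0 else -4 is discarded; Humidity is fixed at 5.
Since Harvest is not a descendant of the intervened variable, it is unaffected.
Soil = -2*Rain + 6  [with Rain=4]  = -2
Wet = max(Soil, Sprinkler) + 6  [with Soil=-2, Sprinkler=5]  = 11
Yield = -2*Sprinkler + 3*Soil + 1  [with Sprinkler=5, Soil=-2]  = -15
Harvest = max(Yield, Wet) + 3  [with Yield=-15, Wet=11]  = 14

14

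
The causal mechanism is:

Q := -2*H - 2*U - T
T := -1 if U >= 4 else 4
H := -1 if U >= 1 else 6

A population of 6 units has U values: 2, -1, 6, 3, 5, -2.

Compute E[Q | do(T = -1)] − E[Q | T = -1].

2

Under do(T=-1), T's equation is replaced by T=-1 for every unit. Per-unit Q: -1, -9, -9, -3, -7, -7. Mean = -6.
Observing T=-1 restricts to units where T's equation naturally yields -1: U ∈ {6, 5}. In that subpopulation Q = -9, -7, mean -8.
Difference = -6 − (-8) = 2.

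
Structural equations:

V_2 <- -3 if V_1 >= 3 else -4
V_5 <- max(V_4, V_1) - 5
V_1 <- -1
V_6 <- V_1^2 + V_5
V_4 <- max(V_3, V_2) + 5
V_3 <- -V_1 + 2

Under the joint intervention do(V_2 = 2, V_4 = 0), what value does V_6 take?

-4

The joint intervention fixes V_2 = 2, V_4 = 0, removing each variable's own equation.
V_5 = max(V_4, V_1) - 5  [with V_4=0, V_1=-1]  = -5
V_6 = V_1^2 + V_5  [with V_1=-1, V_5=-5]  = -4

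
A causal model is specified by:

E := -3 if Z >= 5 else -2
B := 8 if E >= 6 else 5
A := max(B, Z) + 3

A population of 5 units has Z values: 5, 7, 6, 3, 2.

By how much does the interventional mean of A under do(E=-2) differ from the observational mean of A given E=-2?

Under do(E=-2), E's equation is replaced by E=-2 for every unit. Per-unit A: 8, 10, 9, 8, 8. Mean = 8.6.
E[A|E=-2] averages over only the 2 units with E=-2 (Z = 3, 2): A = 8, 8, mean 8.
Difference = 8.6 − 8 = 0.6.

0.6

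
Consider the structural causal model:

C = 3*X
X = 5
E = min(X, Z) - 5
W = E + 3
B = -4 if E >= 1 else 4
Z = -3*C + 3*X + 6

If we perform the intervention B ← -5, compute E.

The intervention breaks the incoming arrows to B: B = -4 if E >= 1 else 4 no longer applies, and B = -5.
Since E is not a descendant of the intervened variable, it is unaffected.
C = 3*X  [with X=5]  = 15
Z = -3*C + 3*X + 6  [with C=15, X=5]  = -24
E = min(X, Z) - 5  [with X=5, Z=-24]  = -29

-29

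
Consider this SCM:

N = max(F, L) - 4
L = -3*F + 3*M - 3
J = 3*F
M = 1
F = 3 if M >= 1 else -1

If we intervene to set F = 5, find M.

1

Under do(F=5), the mechanism F = 3 if M >= 1 else -1 is discarded; F is fixed at 5.
M is not downstream of the intervention, so its value is determined by the original equations.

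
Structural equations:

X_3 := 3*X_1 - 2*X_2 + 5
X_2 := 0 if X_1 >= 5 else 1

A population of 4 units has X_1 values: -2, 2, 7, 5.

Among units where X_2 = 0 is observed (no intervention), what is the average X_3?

23

Conditioning on X_2=0 selects the 2 unit(s) with X_1 ∈ {7, 5}. Their X_3 values: 26, 20. Mean = 23.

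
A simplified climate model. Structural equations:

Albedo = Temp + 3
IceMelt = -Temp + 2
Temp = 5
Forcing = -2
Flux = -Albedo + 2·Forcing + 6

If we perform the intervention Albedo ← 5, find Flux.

Intervening sets Albedo = 5 and removes its equation (Albedo = Temp + 3).
Flux = -Albedo + 2·Forcing + 6  [with Albedo=5, Forcing=-2]  = -3

-3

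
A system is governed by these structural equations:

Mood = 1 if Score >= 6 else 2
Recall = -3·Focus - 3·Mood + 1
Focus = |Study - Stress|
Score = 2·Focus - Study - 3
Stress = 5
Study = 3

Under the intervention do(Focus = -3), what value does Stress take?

Under do(Focus=-3), the mechanism Focus = |Study - Stress| is discarded; Focus is fixed at -3.
Since Stress is not a descendant of the intervened variable, it is unaffected.

5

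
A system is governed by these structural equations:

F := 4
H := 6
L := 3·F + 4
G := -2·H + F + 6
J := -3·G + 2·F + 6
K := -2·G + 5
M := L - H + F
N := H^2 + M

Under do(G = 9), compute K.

Under do(G=9), the mechanism G := -2·H + F + 6 is discarded; G is fixed at 9.
K = -2·G + 5  [with G=9]  = -13

-13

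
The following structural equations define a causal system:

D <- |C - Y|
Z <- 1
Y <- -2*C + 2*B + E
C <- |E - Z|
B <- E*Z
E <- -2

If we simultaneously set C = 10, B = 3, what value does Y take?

Setting C = 10, B = 3 by intervention discards those variables' equations.
Y = -2*C + 2*B + E  [with C=10, B=3, E=-2]  = -16

-16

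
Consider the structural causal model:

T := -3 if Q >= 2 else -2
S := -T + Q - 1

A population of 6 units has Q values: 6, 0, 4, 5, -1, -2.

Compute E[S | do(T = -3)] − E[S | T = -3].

-3

do(T=-3) breaks T's dependence on Q. With T=-3 fixed, S across the units is 8, 2, 6, 7, 1, 0, mean 4.
E[S|T=-3] averages over only the 3 units with T=-3 (Q = 6, 4, 5): S = 8, 6, 7, mean 7.
Difference = 4 − 7 = -3.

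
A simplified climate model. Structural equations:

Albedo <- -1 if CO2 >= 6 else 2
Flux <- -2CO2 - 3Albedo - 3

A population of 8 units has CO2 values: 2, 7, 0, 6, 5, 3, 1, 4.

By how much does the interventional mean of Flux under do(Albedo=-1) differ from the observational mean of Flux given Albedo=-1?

6

The intervention sets Albedo=-1 in all 8 units regardless of CO2. Recomputing Flux per unit gives -4, -14, 0, -12, -10, -6, -2, -8; average -7.
Conditioning on Albedo=-1 selects the 2 unit(s) with CO2 ∈ {7, 6}. Their Flux values: -14, -12. Mean = -13.
Difference = -7 − (-13) = 6.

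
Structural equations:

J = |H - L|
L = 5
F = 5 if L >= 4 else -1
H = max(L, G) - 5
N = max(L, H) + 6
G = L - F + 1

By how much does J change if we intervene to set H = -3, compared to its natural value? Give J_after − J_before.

3

Intervening sets H = -3 and removes its equation (H = max(L, G) - 5).
J = |H - L|  [with H=-3, L=5]  = 8
Without intervention: F = 5 if L >= 4 else -1  [with L=5]  = 5; G = L - F + 1  [with L=5, F=5]  = 1; H = max(L, G) - 5  [with L=5, G=1]  = 0; J = |H - L|  [with H=0, L=5]  = 5.
Change = 8 − 5 = 3.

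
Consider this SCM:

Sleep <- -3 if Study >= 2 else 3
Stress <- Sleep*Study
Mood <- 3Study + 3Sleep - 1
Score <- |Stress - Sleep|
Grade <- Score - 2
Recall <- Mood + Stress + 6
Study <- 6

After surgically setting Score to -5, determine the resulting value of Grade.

The intervention breaks the incoming arrows to Score: Score <- |Stress - Sleep| no longer applies, and Score = -5.
Grade = Score - 2  [with Score=-5]  = -7

-7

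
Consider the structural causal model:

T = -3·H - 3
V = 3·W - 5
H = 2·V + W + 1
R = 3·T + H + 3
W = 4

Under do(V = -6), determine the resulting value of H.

-7

The intervention breaks the incoming arrows to V: V = 3·W - 5 no longer applies, and V = -6.
H = 2·V + W + 1  [with V=-6, W=4]  = -7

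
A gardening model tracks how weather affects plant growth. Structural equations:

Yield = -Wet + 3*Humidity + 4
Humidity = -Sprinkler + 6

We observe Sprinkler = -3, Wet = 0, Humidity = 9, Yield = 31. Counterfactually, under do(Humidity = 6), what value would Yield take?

The intervention breaks the incoming arrows to Humidity: Humidity = -Sprinkler + 6 no longer applies, and Humidity = 6.
Yield = -Wet + 3*Humidity + 4  [with Wet=0, Humidity=6]  = 22

22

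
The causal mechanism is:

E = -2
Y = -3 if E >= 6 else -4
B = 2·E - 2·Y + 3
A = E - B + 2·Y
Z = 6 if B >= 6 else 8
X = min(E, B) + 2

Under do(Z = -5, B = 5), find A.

Under do(Z = -5, B = 5), each intervened variable's structural equation is replaced by its fixed value.
Y = -3 if E >= 6 else -4  [with E=-2]  = -4
A = E - B + 2·Y  [with E=-2, B=5, Y=-4]  = -15

-15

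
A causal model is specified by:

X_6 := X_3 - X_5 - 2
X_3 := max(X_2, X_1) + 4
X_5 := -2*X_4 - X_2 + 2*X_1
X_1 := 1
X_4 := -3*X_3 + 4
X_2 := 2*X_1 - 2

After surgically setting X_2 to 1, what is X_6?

-20

Under do(X_2=1), the mechanism X_2 := 2*X_1 - 2 is discarded; X_2 is fixed at 1.
X_3 = max(X_2, X_1) + 4  [with X_2=1, X_1=1]  = 5
X_4 = -3*X_3 + 4  [with X_3=5]  = -11
X_5 = -2*X_4 - X_2 + 2*X_1  [with X_4=-11, X_2=1, X_1=1]  = 23
X_6 = X_3 - X_5 - 2  [with X_3=5, X_5=23]  = -20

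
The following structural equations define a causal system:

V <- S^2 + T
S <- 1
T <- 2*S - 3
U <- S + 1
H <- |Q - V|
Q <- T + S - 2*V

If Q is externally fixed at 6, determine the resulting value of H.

6

Intervening sets Q = 6 and removes its equation (Q <- T + S - 2*V).
T = 2*S - 3  [with S=1]  = -1
V = S^2 + T  [with S=1, T=-1]  = 0
H = |Q - V|  [with Q=6, V=0]  = 6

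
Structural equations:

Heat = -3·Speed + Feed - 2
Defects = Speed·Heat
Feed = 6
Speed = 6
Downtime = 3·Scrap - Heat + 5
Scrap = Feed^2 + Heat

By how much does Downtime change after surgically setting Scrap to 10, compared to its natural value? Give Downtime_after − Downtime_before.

-36

The intervention breaks the incoming arrows to Scrap: Scrap = Feed^2 + Heat no longer applies, and Scrap = 10.
Heat = -3·Speed + Feed - 2  [with Speed=6, Feed=6]  = -14
Downtime = 3·Scrap - Heat + 5  [with Scrap=10, Heat=-14]  = 49
Without intervention: Heat = -3·Speed + Feed - 2  [with Speed=6, Feed=6]  = -14; Scrap = Feed^2 + Heat  [with Feed=6, Heat=-14]  = 22; Downtime = 3·Scrap - Heat + 5  [with Scrap=22, Heat=-14]  = 85.
Change = 49 − 85 = -36.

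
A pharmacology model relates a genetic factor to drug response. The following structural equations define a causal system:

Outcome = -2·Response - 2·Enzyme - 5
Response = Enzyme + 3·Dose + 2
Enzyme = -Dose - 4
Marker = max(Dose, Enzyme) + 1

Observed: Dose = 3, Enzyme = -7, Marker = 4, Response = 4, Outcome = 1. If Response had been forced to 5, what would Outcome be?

-1

Intervening sets Response = 5 and removes its equation (Response = Enzyme + 3·Dose + 2).
Enzyme = -Dose - 4  [with Dose=3]  = -7
Outcome = -2·Response - 2·Enzyme - 5  [with Response=5, Enzyme=-7]  = -1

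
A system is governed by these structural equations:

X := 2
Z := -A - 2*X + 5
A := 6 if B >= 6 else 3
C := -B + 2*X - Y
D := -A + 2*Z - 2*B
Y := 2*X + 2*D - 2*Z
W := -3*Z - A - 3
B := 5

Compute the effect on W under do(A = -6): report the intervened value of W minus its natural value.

-18

The intervention breaks the incoming arrows to A: A := 6 if B >= 6 else 3 no longer applies, and A = -6.
Z = -A - 2*X + 5  [with A=-6, X=2]  = 7
W = -3*Z - A - 3  [with Z=7, A=-6]  = -18
Without intervention: A = 6 if B >= 6 else 3  [with B=5]  = 3; Z = -A - 2*X + 5  [with A=3, X=2]  = -2; W = -3*Z - A - 3  [with Z=-2, A=3]  = 0.
Change = -18 − 0 = -18.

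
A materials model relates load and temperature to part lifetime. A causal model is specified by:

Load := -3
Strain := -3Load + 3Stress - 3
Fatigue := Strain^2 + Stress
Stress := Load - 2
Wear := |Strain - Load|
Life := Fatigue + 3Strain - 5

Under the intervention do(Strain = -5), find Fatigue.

20

do(Strain=-5) replaces the equation Strain := -3Load + 3Stress - 3 with the constant Strain = -5.
Stress = Load - 2  [with Load=-3]  = -5
Fatigue = Strain^2 + Stress  [with Strain=-5, Stress=-5]  = 20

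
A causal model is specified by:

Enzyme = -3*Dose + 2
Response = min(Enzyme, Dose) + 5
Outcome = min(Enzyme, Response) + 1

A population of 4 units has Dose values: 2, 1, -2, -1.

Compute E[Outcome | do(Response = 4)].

1.75

Every unit gets Response=4 under the intervention. Outcome values become -3, 0, 5, 5; E[Outcome|do(Response=4)] = 1.75.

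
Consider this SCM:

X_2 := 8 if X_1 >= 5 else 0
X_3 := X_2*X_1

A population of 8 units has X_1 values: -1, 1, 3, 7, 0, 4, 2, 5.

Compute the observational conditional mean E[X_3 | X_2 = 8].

48

E[X_3|X_2=8] averages over only the 2 units with X_2=8 (X_1 = 7, 5): X_3 = 56, 40, mean 48.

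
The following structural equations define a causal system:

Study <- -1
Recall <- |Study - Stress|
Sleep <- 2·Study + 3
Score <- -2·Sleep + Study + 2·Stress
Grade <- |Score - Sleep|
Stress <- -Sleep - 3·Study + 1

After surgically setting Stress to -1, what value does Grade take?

6

The intervention breaks the incoming arrows to Stress: Stress <- -Sleep - 3·Study + 1 no longer applies, and Stress = -1.
Sleep = 2·Study + 3  [with Study=-1]  = 1
Score = -2·Sleep + Study + 2·Stress  [with Sleep=1, Study=-1, Stress=-1]  = -5
Grade = |Score - Sleep|  [with Score=-5, Sleep=1]  = 6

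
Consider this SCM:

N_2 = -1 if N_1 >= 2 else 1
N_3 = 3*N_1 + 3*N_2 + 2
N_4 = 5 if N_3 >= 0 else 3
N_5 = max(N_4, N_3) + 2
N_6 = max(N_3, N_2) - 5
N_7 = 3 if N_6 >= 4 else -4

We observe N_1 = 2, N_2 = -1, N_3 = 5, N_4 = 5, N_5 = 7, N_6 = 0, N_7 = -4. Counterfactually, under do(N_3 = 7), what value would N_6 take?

The intervention breaks the incoming arrows to N_3: N_3 = 3*N_1 + 3*N_2 + 2 no longer applies, and N_3 = 7.
N_2 = -1 if N_1 >= 2 else 1  [with N_1=2]  = -1
N_6 = max(N_3, N_2) - 5  [with N_3=7, N_2=-1]  = 2

2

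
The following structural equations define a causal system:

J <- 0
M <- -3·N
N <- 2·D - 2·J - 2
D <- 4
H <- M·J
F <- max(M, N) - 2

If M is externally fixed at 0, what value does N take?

6

Under do(M=0), the mechanism M <- -3·N is discarded; M is fixed at 0.
Since N is not a descendant of the intervened variable, it is unaffected.
N = 2·D - 2·J - 2  [with D=4, J=0]  = 6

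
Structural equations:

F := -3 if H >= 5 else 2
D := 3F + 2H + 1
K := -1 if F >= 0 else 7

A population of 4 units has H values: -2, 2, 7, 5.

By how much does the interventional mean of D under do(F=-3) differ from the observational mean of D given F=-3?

-6

Every unit gets F=-3 under the intervention. D values become -12, -4, 6, 2; E[D|do(F=-3)] = -2.
E[D|F=-3] averages over only the 2 units with F=-3 (H = 7, 5): D = 6, 2, mean 4.
Difference = -2 − 4 = -6.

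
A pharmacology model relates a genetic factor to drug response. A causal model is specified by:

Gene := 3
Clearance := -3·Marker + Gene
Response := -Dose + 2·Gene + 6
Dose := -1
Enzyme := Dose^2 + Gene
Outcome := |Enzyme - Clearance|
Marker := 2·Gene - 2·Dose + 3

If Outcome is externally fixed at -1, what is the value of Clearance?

-30

Intervening sets Outcome = -1 and removes its equation (Outcome := |Enzyme - Clearance|).
Since Clearance is not a descendant of the intervened variable, it is unaffected.
Marker = 2·Gene - 2·Dose + 3  [with Gene=3, Dose=-1]  = 11
Clearance = -3·Marker + Gene  [with Marker=11, Gene=3]  = -30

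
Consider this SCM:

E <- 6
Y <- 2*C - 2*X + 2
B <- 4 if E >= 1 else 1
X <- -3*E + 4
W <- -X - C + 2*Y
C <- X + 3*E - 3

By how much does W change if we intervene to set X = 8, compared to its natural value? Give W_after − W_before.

-44

The intervention breaks the incoming arrows to X: X <- -3*E + 4 no longer applies, and X = 8.
C = X + 3*E - 3  [with X=8, E=6]  = 23
Y = 2*C - 2*X + 2  [with C=23, X=8]  = 32
W = -X - C + 2*Y  [with X=8, C=23, Y=32]  = 33
Without intervention: X = -3*E + 4  [with E=6]  = -14; C = X + 3*E - 3  [with X=-14, E=6]  = 1; Y = 2*C - 2*X + 2  [with C=1, X=-14]  = 32; W = -X - C + 2*Y  [with X=-14, C=1, Y=32]  = 77.
Change = 33 − 77 = -44.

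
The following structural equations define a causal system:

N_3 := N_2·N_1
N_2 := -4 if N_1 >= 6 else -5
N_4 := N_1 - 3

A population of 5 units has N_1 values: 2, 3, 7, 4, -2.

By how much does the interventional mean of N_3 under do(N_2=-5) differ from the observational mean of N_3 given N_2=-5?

-5.25

Every unit gets N_2=-5 under the intervention. N_3 values become -10, -15, -35, -20, 10; E[N_3|do(N_2=-5)] = -14.
Conditioning on N_2=-5 selects the 4 unit(s) with N_1 ∈ {2, 3, 4, -2}. Their N_3 values: -10, -15, -20, 10. Mean = -8.75.
Difference = -14 − (-8.75) = -5.25.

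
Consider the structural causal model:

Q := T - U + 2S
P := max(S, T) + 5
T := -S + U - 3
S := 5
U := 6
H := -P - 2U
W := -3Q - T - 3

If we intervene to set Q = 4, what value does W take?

-13

The intervention breaks the incoming arrows to Q: Q := T - U + 2S no longer applies, and Q = 4.
T = -S + U - 3  [with S=5, U=6]  = -2
W = -3Q - T - 3  [with Q=4, T=-2]  = -13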